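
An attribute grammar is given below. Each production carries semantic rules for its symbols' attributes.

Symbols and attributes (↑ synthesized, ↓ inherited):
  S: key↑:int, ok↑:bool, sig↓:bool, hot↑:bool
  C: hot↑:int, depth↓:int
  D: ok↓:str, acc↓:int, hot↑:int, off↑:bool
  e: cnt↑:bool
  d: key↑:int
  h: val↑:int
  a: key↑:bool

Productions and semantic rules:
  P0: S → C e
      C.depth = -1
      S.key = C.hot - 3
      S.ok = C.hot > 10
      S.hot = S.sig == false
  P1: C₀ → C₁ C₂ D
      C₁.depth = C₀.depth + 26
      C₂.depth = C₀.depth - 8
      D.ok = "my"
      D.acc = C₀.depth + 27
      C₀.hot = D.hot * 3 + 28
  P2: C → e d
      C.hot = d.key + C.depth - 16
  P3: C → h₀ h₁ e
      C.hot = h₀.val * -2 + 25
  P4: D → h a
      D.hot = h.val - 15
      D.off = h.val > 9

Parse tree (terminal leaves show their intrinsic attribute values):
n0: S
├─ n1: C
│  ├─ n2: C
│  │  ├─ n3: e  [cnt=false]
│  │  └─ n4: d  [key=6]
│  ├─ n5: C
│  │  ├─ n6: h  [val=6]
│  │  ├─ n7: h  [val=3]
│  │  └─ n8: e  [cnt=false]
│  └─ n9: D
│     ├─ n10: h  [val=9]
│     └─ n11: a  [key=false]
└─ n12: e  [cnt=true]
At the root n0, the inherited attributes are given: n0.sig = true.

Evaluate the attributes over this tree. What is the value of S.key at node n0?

7

1. n0.sig = true  [given at root]
2. n1.depth = -1  [-1]
3. n2.depth = 25  [C₀.depth + 26]
4. n3.cnt = false  [terminal]
5. n4.key = 6  [terminal]
6. n2.hot = 15  [d.key + C.depth - 16]
7. n5.depth = -9  [C₀.depth - 8]
8. n6.val = 6  [terminal]
9. n7.val = 3  [terminal]
10. n8.cnt = false  [terminal]
11. n5.hot = 13  [h₀.val * -2 + 25]
12. n9.ok = "my"  ["my"]
13. n9.acc = 26  [C₀.depth + 27]
14. n10.val = 9  [terminal]
15. n11.key = false  [terminal]
16. n9.hot = -6  [h.val - 15]
17. n9.off = false  [h.val > 9]
18. n1.hot = 10  [D.hot * 3 + 28]
19. n12.cnt = true  [terminal]
20. n0.key = 7  [C.hot - 3]
21. n0.ok = false  [C.hot > 10]
22. n0.hot = false  [S.sig == false]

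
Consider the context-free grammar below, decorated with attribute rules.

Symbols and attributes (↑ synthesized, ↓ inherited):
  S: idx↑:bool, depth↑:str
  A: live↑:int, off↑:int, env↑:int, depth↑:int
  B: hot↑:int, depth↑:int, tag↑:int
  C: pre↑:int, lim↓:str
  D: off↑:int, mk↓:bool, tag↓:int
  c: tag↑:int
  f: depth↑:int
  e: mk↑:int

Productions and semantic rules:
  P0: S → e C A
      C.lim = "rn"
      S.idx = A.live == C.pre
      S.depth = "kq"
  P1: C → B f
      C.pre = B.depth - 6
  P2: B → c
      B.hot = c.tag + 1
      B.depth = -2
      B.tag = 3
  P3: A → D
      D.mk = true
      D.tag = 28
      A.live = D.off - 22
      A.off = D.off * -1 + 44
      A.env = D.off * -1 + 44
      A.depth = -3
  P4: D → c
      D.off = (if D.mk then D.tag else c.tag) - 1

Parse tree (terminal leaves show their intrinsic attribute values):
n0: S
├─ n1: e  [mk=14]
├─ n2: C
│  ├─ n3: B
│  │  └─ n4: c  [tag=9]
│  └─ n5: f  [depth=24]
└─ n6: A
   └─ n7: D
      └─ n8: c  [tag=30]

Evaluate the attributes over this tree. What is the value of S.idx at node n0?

1. n1.mk = 14  [terminal]
2. n2.lim = "rn"  ["rn"]
3. n4.tag = 9  [terminal]
4. n3.hot = 10  [c.tag + 1]
5. n3.depth = -2  [-2]
6. n3.tag = 3  [3]
7. n5.depth = 24  [terminal]
8. n2.pre = -8  [B.depth - 6]
9. n7.mk = true  [true]
10. n7.tag = 28  [28]
11. n8.tag = 30  [terminal]
12. n7.off = 27  [(if D.mk then D.tag else c.tag) - 1]
13. n6.live = 5  [D.off - 22]
14. n6.off = 17  [D.off * -1 + 44]
15. n6.env = 17  [D.off * -1 + 44]
16. n6.depth = -3  [-3]
17. n0.idx = false  [A.live == C.pre]
18. n0.depth = "kq"  ["kq"]

false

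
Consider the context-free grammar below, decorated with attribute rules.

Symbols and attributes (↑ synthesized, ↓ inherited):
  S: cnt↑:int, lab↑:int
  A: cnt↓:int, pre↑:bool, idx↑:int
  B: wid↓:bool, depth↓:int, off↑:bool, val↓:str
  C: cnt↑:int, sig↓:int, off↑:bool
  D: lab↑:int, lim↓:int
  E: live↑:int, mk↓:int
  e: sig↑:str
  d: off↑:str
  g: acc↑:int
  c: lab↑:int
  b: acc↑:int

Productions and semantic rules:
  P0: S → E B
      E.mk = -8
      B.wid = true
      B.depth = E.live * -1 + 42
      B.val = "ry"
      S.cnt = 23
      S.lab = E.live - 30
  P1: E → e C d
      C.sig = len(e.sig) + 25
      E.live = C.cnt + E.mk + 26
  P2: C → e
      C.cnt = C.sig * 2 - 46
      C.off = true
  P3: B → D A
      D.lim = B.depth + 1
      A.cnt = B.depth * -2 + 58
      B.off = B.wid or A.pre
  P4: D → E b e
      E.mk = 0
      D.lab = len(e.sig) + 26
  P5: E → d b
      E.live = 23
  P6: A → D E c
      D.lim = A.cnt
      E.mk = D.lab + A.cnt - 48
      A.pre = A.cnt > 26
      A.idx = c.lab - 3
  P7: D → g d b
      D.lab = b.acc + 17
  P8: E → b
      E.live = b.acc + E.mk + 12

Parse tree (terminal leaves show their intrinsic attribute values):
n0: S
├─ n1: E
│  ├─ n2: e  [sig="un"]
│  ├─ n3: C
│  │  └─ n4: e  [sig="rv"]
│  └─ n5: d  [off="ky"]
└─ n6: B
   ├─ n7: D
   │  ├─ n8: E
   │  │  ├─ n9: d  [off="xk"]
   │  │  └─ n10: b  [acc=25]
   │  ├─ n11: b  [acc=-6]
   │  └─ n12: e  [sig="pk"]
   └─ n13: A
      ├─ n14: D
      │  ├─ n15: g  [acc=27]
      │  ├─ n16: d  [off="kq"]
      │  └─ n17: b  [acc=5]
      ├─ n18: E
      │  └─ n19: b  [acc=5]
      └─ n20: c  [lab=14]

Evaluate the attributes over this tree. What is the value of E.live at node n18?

1. n1.mk = -8  [-8]
2. n2.sig = "un"  [terminal]
3. n3.sig = 27  [len(e.sig) + 25]
4. n4.sig = "rv"  [terminal]
5. n3.cnt = 8  [C.sig * 2 - 46]
6. n3.off = true  [true]
7. n5.off = "ky"  [terminal]
8. n1.live = 26  [C.cnt + E.mk + 26]
9. n6.wid = true  [true]
10. n6.depth = 16  [E.live * -1 + 42]
11. n6.val = "ry"  ["ry"]
12. n7.lim = 17  [B.depth + 1]
13. n8.mk = 0  [0]
14. n9.off = "xk"  [terminal]
15. n10.acc = 25  [terminal]
16. n8.live = 23  [23]
17. n11.acc = -6  [terminal]
18. n12.sig = "pk"  [terminal]
19. n7.lab = 28  [len(e.sig) + 26]
20. n13.cnt = 26  [B.depth * -2 + 58]
21. n14.lim = 26  [A.cnt]
22. n15.acc = 27  [terminal]
23. n16.off = "kq"  [terminal]
24. n17.acc = 5  [terminal]
25. n14.lab = 22  [b.acc + 17]
26. n18.mk = 0  [D.lab + A.cnt - 48]
27. n19.acc = 5  [terminal]
28. n18.live = 17  [b.acc + E.mk + 12]
29. n20.lab = 14  [terminal]
30. n13.pre = false  [A.cnt > 26]
31. n13.idx = 11  [c.lab - 3]
32. n6.off = true  [B.wid or A.pre]
33. n0.cnt = 23  [23]
34. n0.lab = -4  [E.live - 30]

17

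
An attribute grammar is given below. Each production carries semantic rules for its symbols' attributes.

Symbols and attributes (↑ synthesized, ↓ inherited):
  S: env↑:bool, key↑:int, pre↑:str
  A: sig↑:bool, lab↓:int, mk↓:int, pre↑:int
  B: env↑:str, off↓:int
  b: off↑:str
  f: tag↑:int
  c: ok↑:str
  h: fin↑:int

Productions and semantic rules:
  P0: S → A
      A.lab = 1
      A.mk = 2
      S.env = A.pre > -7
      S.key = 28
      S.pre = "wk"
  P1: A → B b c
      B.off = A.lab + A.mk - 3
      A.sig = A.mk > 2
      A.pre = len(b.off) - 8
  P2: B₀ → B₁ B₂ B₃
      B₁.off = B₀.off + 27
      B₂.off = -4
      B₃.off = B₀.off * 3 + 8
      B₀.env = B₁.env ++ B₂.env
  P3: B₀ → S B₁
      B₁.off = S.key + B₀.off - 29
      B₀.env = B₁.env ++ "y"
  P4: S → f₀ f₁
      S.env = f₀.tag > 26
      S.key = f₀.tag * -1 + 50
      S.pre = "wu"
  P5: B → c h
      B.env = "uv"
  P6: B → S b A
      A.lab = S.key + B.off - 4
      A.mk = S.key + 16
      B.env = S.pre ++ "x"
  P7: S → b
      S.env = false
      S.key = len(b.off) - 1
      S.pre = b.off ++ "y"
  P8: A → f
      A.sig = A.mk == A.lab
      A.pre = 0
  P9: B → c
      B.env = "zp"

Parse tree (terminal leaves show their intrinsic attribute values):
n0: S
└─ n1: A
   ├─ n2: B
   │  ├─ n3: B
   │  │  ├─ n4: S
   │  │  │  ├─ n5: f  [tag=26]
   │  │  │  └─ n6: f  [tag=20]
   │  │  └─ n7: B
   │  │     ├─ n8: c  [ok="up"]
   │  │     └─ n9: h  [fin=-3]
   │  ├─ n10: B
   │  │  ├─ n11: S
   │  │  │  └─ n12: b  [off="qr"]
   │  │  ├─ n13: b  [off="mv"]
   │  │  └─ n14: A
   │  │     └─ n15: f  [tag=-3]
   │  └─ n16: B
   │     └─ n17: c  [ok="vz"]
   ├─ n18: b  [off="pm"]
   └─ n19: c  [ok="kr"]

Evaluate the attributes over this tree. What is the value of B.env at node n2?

1. n1.lab = 1  [1]
2. n1.mk = 2  [2]
3. n2.off = 0  [A.lab + A.mk - 3]
4. n3.off = 27  [B₀.off + 27]
5. n5.tag = 26  [terminal]
6. n6.tag = 20  [terminal]
7. n4.env = false  [f₀.tag > 26]
8. n4.key = 24  [f₀.tag * -1 + 50]
9. n4.pre = "wu"  ["wu"]
10. n7.off = 22  [S.key + B₀.off - 29]
11. n8.ok = "up"  [terminal]
12. n9.fin = -3  [terminal]
13. n7.env = "uv"  ["uv"]
14. n3.env = "uvy"  [B₁.env ++ "y"]
15. n10.off = -4  [-4]
16. n12.off = "qr"  [terminal]
17. n11.env = false  [false]
18. n11.key = 1  [len(b.off) - 1]
19. n11.pre = "qry"  [b.off ++ "y"]
20. n13.off = "mv"  [terminal]
21. n14.lab = -7  [S.key + B.off - 4]
22. n14.mk = 17  [S.key + 16]
23. n15.tag = -3  [terminal]
24. n14.sig = false  [A.mk == A.lab]
25. n14.pre = 0  [0]
26. n10.env = "qryx"  [S.pre ++ "x"]
27. n16.off = 8  [B₀.off * 3 + 8]
28. n17.ok = "vz"  [terminal]
29. n16.env = "zp"  ["zp"]
30. n2.env = "uvyqryx"  [B₁.env ++ B₂.env]
31. n18.off = "pm"  [terminal]
32. n19.ok = "kr"  [terminal]
33. n1.sig = false  [A.mk > 2]
34. n1.pre = -6  [len(b.off) - 8]
35. n0.env = true  [A.pre > -7]
36. n0.key = 28  [28]
37. n0.pre = "wk"  ["wk"]

"uvyqryx"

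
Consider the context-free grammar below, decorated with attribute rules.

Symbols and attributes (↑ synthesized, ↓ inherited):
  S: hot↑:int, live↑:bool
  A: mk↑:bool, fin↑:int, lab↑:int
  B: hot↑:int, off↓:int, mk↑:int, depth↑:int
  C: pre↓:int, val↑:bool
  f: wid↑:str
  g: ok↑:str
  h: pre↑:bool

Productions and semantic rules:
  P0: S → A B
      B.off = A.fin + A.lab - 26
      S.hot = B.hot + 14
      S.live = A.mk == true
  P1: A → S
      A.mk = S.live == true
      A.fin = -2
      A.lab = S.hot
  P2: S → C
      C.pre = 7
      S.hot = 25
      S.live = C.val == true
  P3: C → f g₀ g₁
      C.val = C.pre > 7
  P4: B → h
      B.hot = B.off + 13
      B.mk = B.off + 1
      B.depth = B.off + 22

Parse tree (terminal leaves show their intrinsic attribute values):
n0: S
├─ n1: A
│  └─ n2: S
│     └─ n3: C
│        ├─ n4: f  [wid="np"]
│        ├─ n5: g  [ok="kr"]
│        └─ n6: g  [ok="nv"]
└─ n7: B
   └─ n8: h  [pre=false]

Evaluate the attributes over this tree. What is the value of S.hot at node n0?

24

1. n3.pre = 7  [7]
2. n4.wid = "np"  [terminal]
3. n5.ok = "kr"  [terminal]
4. n6.ok = "nv"  [terminal]
5. n3.val = false  [C.pre > 7]
6. n2.hot = 25  [25]
7. n2.live = false  [C.val == true]
8. n1.mk = false  [S.live == true]
9. n1.fin = -2  [-2]
10. n1.lab = 25  [S.hot]
11. n7.off = -3  [A.fin + A.lab - 26]
12. n8.pre = false  [terminal]
13. n7.hot = 10  [B.off + 13]
14. n7.mk = -2  [B.off + 1]
15. n7.depth = 19  [B.off + 22]
16. n0.hot = 24  [B.hot + 14]
17. n0.live = false  [A.mk == true]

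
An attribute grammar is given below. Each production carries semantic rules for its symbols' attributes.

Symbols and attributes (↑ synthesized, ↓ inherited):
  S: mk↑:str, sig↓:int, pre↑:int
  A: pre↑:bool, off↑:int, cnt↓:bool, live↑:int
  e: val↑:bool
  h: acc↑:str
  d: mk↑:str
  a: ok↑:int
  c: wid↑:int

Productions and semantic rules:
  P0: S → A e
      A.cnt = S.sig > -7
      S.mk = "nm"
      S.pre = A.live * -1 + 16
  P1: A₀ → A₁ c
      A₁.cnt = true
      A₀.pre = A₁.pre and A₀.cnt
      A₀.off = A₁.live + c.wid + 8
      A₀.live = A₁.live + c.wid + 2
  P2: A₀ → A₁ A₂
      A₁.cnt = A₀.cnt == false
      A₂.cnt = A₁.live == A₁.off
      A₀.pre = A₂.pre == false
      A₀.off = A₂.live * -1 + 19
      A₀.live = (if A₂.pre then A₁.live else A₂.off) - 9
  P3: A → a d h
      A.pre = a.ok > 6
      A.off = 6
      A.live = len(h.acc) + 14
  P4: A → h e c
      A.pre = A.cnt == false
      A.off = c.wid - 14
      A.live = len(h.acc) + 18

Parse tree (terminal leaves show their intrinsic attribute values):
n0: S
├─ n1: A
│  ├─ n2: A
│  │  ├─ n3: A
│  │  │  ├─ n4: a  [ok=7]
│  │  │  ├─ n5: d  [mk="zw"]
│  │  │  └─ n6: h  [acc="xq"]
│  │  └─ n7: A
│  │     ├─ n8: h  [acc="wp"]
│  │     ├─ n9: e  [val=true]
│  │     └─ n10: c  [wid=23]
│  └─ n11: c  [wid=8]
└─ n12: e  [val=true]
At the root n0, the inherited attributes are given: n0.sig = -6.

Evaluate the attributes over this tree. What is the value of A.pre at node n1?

1. n0.sig = -6  [given at root]
2. n1.cnt = true  [S.sig > -7]
3. n2.cnt = true  [true]
4. n3.cnt = false  [A₀.cnt == false]
5. n4.ok = 7  [terminal]
6. n5.mk = "zw"  [terminal]
7. n6.acc = "xq"  [terminal]
8. n3.pre = true  [a.ok > 6]
9. n3.off = 6  [6]
10. n3.live = 16  [len(h.acc) + 14]
11. n7.cnt = false  [A₁.live == A₁.off]
12. n8.acc = "wp"  [terminal]
13. n9.val = true  [terminal]
14. n10.wid = 23  [terminal]
15. n7.pre = true  [A.cnt == false]
16. n7.off = 9  [c.wid - 14]
17. n7.live = 20  [len(h.acc) + 18]
18. n2.pre = false  [A₂.pre == false]
19. n2.off = -1  [A₂.live * -1 + 19]
20. n2.live = 7  [(if A₂.pre then A₁.live else A₂.off) - 9]
21. n11.wid = 8  [terminal]
22. n1.pre = false  [A₁.pre and A₀.cnt]
23. n1.off = 23  [A₁.live + c.wid + 8]
24. n1.live = 17  [A₁.live + c.wid + 2]
25. n12.val = true  [terminal]
26. n0.mk = "nm"  ["nm"]
27. n0.pre = -1  [A.live * -1 + 16]

false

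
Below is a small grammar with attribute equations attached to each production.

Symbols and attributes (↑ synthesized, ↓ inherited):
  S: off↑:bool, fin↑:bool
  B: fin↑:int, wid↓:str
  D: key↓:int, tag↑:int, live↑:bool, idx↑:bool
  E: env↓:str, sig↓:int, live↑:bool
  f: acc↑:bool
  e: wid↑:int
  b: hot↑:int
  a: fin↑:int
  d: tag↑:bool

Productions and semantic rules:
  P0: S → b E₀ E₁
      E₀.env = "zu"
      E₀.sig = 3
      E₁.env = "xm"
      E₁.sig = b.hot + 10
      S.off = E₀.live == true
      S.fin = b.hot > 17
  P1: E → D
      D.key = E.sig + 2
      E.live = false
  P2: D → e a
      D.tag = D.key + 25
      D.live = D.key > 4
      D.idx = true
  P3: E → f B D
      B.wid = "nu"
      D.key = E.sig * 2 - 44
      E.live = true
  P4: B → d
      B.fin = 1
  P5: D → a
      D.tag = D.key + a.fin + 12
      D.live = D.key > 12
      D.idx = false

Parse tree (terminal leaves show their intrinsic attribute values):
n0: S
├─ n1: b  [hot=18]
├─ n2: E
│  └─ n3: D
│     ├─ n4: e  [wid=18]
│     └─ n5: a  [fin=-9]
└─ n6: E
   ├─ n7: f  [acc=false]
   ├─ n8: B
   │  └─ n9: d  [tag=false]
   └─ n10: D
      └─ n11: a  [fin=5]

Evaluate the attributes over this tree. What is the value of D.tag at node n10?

29

1. n1.hot = 18  [terminal]
2. n2.env = "zu"  ["zu"]
3. n2.sig = 3  [3]
4. n3.key = 5  [E.sig + 2]
5. n4.wid = 18  [terminal]
6. n5.fin = -9  [terminal]
7. n3.tag = 30  [D.key + 25]
8. n3.live = true  [D.key > 4]
9. n3.idx = true  [true]
10. n2.live = false  [false]
11. n6.env = "xm"  ["xm"]
12. n6.sig = 28  [b.hot + 10]
13. n7.acc = false  [terminal]
14. n8.wid = "nu"  ["nu"]
15. n9.tag = false  [terminal]
16. n8.fin = 1  [1]
17. n10.key = 12  [E.sig * 2 - 44]
18. n11.fin = 5  [terminal]
19. n10.tag = 29  [D.key + a.fin + 12]
20. n10.live = false  [D.key > 12]
21. n10.idx = false  [false]
22. n6.live = true  [true]
23. n0.off = false  [E₀.live == true]
24. n0.fin = true  [b.hot > 17]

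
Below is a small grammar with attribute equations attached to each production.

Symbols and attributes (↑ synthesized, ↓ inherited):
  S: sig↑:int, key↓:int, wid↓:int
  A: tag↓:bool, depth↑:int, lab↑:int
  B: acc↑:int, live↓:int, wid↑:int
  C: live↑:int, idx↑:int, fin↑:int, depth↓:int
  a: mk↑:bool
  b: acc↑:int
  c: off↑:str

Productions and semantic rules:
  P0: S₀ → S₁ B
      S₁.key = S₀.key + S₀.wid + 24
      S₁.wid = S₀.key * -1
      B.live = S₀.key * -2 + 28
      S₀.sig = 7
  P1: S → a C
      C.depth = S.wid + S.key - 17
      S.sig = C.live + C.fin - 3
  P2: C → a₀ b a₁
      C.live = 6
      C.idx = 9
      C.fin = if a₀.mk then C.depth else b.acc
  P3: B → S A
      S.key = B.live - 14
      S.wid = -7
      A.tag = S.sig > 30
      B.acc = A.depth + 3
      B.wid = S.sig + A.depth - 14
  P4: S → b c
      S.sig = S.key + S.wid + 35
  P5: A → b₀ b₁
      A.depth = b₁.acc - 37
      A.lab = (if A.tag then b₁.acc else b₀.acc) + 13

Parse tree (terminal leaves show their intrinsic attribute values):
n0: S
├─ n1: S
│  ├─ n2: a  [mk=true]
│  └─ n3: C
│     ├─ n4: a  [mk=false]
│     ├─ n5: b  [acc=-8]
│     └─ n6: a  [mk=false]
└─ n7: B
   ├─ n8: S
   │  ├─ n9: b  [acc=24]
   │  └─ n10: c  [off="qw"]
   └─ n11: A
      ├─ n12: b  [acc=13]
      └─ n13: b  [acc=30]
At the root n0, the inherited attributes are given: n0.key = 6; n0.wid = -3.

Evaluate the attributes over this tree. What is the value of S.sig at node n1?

-5

1. n0.key = 6  [given at root]
2. n0.wid = -3  [given at root]
3. n1.key = 27  [S₀.key + S₀.wid + 24]
4. n1.wid = -6  [S₀.key * -1]
5. n2.mk = true  [terminal]
6. n3.depth = 4  [S.wid + S.key - 17]
7. n4.mk = false  [terminal]
8. n5.acc = -8  [terminal]
9. n6.mk = false  [terminal]
10. n3.live = 6  [6]
11. n3.idx = 9  [9]
12. n3.fin = -8  [if a₀.mk then C.depth else b.acc]
13. n1.sig = -5  [C.live + C.fin - 3]
14. n7.live = 16  [S₀.key * -2 + 28]
15. n8.key = 2  [B.live - 14]
16. n8.wid = -7  [-7]
17. n9.acc = 24  [terminal]
18. n10.off = "qw"  [terminal]
19. n8.sig = 30  [S.key + S.wid + 35]
20. n11.tag = false  [S.sig > 30]
21. n12.acc = 13  [terminal]
22. n13.acc = 30  [terminal]
23. n11.depth = -7  [b₁.acc - 37]
24. n11.lab = 26  [(if A.tag then b₁.acc else b₀.acc) + 13]
25. n7.acc = -4  [A.depth + 3]
26. n7.wid = 9  [S.sig + A.depth - 14]
27. n0.sig = 7  [7]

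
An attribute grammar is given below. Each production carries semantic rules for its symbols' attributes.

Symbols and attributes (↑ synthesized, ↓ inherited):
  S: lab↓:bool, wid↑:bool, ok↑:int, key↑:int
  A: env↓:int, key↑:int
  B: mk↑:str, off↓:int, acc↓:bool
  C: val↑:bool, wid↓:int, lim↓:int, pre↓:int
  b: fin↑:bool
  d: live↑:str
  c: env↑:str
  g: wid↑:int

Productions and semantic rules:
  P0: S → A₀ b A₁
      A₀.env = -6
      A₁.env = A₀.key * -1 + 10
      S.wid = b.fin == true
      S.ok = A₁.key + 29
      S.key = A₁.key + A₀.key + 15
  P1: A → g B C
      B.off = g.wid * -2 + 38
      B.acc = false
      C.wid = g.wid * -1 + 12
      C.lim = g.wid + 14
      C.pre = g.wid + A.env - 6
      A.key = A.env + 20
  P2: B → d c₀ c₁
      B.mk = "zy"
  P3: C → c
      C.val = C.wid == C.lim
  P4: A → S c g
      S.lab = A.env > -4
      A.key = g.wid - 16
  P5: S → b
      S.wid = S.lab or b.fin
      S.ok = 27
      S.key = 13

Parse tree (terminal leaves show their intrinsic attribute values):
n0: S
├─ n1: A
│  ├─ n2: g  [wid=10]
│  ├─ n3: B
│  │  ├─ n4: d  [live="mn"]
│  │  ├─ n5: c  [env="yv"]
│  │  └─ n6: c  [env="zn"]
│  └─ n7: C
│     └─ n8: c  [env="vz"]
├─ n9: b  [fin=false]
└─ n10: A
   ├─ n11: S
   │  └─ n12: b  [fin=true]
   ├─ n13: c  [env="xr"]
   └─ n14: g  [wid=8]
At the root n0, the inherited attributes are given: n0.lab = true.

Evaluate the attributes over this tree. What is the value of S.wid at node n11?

true

1. n0.lab = true  [given at root]
2. n1.env = -6  [-6]
3. n2.wid = 10  [terminal]
4. n3.off = 18  [g.wid * -2 + 38]
5. n3.acc = false  [false]
6. n4.live = "mn"  [terminal]
7. n5.env = "yv"  [terminal]
8. n6.env = "zn"  [terminal]
9. n3.mk = "zy"  ["zy"]
10. n7.wid = 2  [g.wid * -1 + 12]
11. n7.lim = 24  [g.wid + 14]
12. n7.pre = -2  [g.wid + A.env - 6]
13. n8.env = "vz"  [terminal]
14. n7.val = false  [C.wid == C.lim]
15. n1.key = 14  [A.env + 20]
16. n9.fin = false  [terminal]
17. n10.env = -4  [A₀.key * -1 + 10]
18. n11.lab = false  [A.env > -4]
19. n12.fin = true  [terminal]
20. n11.wid = true  [S.lab or b.fin]
21. n11.ok = 27  [27]
22. n11.key = 13  [13]
23. n13.env = "xr"  [terminal]
24. n14.wid = 8  [terminal]
25. n10.key = -8  [g.wid - 16]
26. n0.wid = false  [b.fin == true]
27. n0.ok = 21  [A₁.key + 29]
28. n0.key = 21  [A₁.key + A₀.key + 15]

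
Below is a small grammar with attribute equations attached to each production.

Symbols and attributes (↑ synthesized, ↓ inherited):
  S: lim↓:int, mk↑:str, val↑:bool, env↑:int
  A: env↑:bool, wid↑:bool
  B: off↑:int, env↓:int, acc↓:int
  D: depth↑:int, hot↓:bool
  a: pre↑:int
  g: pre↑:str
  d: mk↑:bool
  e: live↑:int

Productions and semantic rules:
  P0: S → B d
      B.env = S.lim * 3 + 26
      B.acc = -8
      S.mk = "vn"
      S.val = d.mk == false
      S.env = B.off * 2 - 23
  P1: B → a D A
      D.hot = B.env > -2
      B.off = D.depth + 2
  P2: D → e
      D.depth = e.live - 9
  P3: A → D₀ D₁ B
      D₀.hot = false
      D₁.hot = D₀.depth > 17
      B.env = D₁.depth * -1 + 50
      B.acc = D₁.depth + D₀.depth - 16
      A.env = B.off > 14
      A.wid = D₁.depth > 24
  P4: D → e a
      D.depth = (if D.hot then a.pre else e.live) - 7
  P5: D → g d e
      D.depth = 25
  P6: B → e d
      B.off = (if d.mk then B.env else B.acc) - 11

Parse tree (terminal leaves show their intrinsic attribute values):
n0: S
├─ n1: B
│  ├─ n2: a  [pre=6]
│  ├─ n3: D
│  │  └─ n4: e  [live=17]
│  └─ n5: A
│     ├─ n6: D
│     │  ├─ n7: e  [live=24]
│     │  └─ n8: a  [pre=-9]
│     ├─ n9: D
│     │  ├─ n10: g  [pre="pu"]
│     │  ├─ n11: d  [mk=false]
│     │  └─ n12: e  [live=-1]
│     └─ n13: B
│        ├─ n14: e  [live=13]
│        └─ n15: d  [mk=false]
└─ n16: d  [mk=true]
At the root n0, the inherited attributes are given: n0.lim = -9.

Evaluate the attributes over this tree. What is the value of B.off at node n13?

15

1. n0.lim = -9  [given at root]
2. n1.env = -1  [S.lim * 3 + 26]
3. n1.acc = -8  [-8]
4. n2.pre = 6  [terminal]
5. n3.hot = true  [B.env > -2]
6. n4.live = 17  [terminal]
7. n3.depth = 8  [e.live - 9]
8. n6.hot = false  [false]
9. n7.live = 24  [terminal]
10. n8.pre = -9  [terminal]
11. n6.depth = 17  [(if D.hot then a.pre else e.live) - 7]
12. n9.hot = false  [D₀.depth > 17]
13. n10.pre = "pu"  [terminal]
14. n11.mk = false  [terminal]
15. n12.live = -1  [terminal]
16. n9.depth = 25  [25]
17. n13.env = 25  [D₁.depth * -1 + 50]
18. n13.acc = 26  [D₁.depth + D₀.depth - 16]
19. n14.live = 13  [terminal]
20. n15.mk = false  [terminal]
21. n13.off = 15  [(if d.mk then B.env else B.acc) - 11]
22. n5.env = true  [B.off > 14]
23. n5.wid = true  [D₁.depth > 24]
24. n1.off = 10  [D.depth + 2]
25. n16.mk = true  [terminal]
26. n0.mk = "vn"  ["vn"]
27. n0.val = false  [d.mk == false]
28. n0.env = -3  [B.off * 2 - 23]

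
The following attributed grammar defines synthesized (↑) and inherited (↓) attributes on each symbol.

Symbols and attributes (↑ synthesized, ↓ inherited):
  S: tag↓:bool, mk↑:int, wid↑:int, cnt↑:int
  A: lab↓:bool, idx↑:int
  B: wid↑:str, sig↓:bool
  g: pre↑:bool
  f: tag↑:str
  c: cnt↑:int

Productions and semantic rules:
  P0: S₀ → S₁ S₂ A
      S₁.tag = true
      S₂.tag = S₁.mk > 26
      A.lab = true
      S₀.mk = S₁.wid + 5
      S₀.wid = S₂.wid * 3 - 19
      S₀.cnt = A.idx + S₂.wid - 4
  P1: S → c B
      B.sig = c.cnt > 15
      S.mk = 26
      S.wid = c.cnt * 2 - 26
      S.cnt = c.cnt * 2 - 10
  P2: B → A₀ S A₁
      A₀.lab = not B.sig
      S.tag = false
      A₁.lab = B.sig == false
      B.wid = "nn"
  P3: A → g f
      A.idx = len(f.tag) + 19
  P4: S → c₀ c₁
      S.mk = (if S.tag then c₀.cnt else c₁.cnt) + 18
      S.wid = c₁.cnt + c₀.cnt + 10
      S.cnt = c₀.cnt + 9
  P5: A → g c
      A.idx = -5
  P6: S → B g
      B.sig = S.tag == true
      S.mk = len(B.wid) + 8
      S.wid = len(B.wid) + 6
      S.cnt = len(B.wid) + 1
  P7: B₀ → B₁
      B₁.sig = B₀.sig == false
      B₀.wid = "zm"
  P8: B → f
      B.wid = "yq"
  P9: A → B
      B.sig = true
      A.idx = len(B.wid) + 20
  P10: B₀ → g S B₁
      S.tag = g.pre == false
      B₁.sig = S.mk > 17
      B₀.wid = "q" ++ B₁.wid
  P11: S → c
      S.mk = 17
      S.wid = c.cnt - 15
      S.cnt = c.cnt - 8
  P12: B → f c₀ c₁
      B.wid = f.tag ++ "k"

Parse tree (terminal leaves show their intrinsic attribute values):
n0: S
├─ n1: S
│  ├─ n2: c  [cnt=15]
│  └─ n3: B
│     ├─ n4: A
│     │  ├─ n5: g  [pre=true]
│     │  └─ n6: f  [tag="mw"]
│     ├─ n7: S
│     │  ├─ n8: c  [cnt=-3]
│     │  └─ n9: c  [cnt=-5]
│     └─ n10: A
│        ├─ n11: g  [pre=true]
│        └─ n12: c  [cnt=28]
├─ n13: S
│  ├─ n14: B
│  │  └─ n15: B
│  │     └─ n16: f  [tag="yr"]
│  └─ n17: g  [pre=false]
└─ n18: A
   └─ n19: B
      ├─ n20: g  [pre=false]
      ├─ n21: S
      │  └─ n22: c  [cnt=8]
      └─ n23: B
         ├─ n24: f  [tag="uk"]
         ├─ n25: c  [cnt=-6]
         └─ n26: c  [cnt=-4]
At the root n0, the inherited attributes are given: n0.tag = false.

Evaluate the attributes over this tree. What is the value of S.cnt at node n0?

1. n0.tag = false  [given at root]
2. n1.tag = true  [true]
3. n2.cnt = 15  [terminal]
4. n3.sig = false  [c.cnt > 15]
5. n4.lab = true  [not B.sig]
6. n5.pre = true  [terminal]
7. n6.tag = "mw"  [terminal]
8. n4.idx = 21  [len(f.tag) + 19]
9. n7.tag = false  [false]
10. n8.cnt = -3  [terminal]
11. n9.cnt = -5  [terminal]
12. n7.mk = 13  [(if S.tag then c₀.cnt else c₁.cnt) + 18]
13. n7.wid = 2  [c₁.cnt + c₀.cnt + 10]
14. n7.cnt = 6  [c₀.cnt + 9]
15. n10.lab = true  [B.sig == false]
16. n11.pre = true  [terminal]
17. n12.cnt = 28  [terminal]
18. n10.idx = -5  [-5]
19. n3.wid = "nn"  ["nn"]
20. n1.mk = 26  [26]
21. n1.wid = 4  [c.cnt * 2 - 26]
22. n1.cnt = 20  [c.cnt * 2 - 10]
23. n13.tag = false  [S₁.mk > 26]
24. n14.sig = false  [S.tag == true]
25. n15.sig = true  [B₀.sig == false]
26. n16.tag = "yr"  [terminal]
27. n15.wid = "yq"  ["yq"]
28. n14.wid = "zm"  ["zm"]
29. n17.pre = false  [terminal]
30. n13.mk = 10  [len(B.wid) + 8]
31. n13.wid = 8  [len(B.wid) + 6]
32. n13.cnt = 3  [len(B.wid) + 1]
33. n18.lab = true  [true]
34. n19.sig = true  [true]
35. n20.pre = false  [terminal]
36. n21.tag = true  [g.pre == false]
37. n22.cnt = 8  [terminal]
38. n21.mk = 17  [17]
39. n21.wid = -7  [c.cnt - 15]
40. n21.cnt = 0  [c.cnt - 8]
41. n23.sig = false  [S.mk > 17]
42. n24.tag = "uk"  [terminal]
43. n25.cnt = -6  [terminal]
44. n26.cnt = -4  [terminal]
45. n23.wid = "ukk"  [f.tag ++ "k"]
46. n19.wid = "qukk"  ["q" ++ B₁.wid]
47. n18.idx = 24  [len(B.wid) + 20]
48. n0.mk = 9  [S₁.wid + 5]
49. n0.wid = 5  [S₂.wid * 3 - 19]
50. n0.cnt = 28  [A.idx + S₂.wid - 4]

28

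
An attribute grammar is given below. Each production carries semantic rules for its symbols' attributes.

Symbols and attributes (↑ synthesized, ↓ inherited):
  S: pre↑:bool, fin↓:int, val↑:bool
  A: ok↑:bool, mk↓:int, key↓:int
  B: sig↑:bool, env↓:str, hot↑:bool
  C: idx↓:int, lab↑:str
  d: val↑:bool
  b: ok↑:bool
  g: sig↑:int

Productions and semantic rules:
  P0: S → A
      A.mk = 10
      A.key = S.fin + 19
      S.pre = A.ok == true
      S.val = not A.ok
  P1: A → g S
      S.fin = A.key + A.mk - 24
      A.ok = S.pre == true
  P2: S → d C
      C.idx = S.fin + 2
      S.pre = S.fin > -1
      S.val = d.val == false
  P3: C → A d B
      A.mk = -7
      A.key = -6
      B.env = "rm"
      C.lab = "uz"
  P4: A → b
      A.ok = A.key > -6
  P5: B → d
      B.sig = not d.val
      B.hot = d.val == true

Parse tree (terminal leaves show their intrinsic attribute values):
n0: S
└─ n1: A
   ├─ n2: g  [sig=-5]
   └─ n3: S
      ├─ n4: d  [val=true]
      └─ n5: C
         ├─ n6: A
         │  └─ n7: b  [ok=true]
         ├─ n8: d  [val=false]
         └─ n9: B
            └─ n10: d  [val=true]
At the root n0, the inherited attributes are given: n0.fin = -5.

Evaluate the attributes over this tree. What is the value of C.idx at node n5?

2

1. n0.fin = -5  [given at root]
2. n1.mk = 10  [10]
3. n1.key = 14  [S.fin + 19]
4. n2.sig = -5  [terminal]
5. n3.fin = 0  [A.key + A.mk - 24]
6. n4.val = true  [terminal]
7. n5.idx = 2  [S.fin + 2]
8. n6.mk = -7  [-7]
9. n6.key = -6  [-6]
10. n7.ok = true  [terminal]
11. n6.ok = false  [A.key > -6]
12. n8.val = false  [terminal]
13. n9.env = "rm"  ["rm"]
14. n10.val = true  [terminal]
15. n9.sig = false  [not d.val]
16. n9.hot = true  [d.val == true]
17. n5.lab = "uz"  ["uz"]
18. n3.pre = true  [S.fin > -1]
19. n3.val = false  [d.val == false]
20. n1.ok = true  [S.pre == true]
21. n0.pre = true  [A.ok == true]
22. n0.val = false  [not A.ok]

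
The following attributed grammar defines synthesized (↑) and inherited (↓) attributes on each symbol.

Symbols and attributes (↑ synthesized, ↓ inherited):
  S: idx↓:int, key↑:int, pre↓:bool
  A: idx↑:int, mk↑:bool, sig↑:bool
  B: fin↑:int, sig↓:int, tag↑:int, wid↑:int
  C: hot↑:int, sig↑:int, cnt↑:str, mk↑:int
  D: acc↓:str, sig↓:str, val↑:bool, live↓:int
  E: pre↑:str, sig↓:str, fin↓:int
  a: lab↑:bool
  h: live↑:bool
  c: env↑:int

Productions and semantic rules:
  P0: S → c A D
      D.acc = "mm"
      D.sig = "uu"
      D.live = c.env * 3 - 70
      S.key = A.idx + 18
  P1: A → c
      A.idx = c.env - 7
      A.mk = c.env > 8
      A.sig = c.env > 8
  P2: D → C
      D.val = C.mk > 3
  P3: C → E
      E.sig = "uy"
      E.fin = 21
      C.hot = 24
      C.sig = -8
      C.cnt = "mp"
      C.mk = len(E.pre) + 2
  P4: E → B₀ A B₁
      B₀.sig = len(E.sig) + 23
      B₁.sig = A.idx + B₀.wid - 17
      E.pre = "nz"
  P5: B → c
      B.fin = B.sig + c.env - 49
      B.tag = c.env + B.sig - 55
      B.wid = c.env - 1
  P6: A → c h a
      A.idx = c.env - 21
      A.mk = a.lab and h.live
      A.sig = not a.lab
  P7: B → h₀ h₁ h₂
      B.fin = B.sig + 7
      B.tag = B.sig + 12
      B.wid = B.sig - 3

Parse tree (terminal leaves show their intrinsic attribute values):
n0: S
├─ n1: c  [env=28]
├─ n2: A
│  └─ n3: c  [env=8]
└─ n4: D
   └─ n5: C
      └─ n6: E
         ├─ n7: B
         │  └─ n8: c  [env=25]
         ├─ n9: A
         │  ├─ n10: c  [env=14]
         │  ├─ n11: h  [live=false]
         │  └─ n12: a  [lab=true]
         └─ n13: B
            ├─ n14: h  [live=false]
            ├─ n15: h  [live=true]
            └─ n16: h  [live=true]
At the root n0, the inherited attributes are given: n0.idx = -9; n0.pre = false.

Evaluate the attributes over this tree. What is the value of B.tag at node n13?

1. n0.idx = -9  [given at root]
2. n0.pre = false  [given at root]
3. n1.env = 28  [terminal]
4. n3.env = 8  [terminal]
5. n2.idx = 1  [c.env - 7]
6. n2.mk = false  [c.env > 8]
7. n2.sig = false  [c.env > 8]
8. n4.acc = "mm"  ["mm"]
9. n4.sig = "uu"  ["uu"]
10. n4.live = 14  [c.env * 3 - 70]
11. n6.sig = "uy"  ["uy"]
12. n6.fin = 21  [21]
13. n7.sig = 25  [len(E.sig) + 23]
14. n8.env = 25  [terminal]
15. n7.fin = 1  [B.sig + c.env - 49]
16. n7.tag = -5  [c.env + B.sig - 55]
17. n7.wid = 24  [c.env - 1]
18. n10.env = 14  [terminal]
19. n11.live = false  [terminal]
20. n12.lab = true  [terminal]
21. n9.idx = -7  [c.env - 21]
22. n9.mk = false  [a.lab and h.live]
23. n9.sig = false  [not a.lab]
24. n13.sig = 0  [A.idx + B₀.wid - 17]
25. n14.live = false  [terminal]
26. n15.live = true  [terminal]
27. n16.live = true  [terminal]
28. n13.fin = 7  [B.sig + 7]
29. n13.tag = 12  [B.sig + 12]
30. n13.wid = -3  [B.sig - 3]
31. n6.pre = "nz"  ["nz"]
32. n5.hot = 24  [24]
33. n5.sig = -8  [-8]
34. n5.cnt = "mp"  ["mp"]
35. n5.mk = 4  [len(E.pre) + 2]
36. n4.val = true  [C.mk > 3]
37. n0.key = 19  [A.idx + 18]

12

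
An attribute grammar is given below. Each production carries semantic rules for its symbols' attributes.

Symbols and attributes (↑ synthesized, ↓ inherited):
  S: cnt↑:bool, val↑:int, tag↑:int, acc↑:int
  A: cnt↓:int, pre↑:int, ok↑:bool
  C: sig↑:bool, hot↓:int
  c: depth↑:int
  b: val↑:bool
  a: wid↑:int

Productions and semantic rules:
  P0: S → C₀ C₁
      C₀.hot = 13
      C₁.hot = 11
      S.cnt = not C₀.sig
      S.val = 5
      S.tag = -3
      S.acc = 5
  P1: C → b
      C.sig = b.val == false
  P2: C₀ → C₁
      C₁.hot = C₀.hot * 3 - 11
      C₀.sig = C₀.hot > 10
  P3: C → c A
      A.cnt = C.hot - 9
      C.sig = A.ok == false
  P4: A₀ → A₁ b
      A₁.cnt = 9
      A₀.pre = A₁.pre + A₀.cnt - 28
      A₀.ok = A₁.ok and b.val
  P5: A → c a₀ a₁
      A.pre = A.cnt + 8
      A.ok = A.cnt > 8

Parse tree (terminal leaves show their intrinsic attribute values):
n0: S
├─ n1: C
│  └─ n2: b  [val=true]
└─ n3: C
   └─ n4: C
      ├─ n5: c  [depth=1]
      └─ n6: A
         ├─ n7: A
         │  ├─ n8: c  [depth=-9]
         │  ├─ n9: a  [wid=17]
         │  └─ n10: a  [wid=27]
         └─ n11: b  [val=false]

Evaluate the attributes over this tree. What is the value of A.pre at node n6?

1. n1.hot = 13  [13]
2. n2.val = true  [terminal]
3. n1.sig = false  [b.val == false]
4. n3.hot = 11  [11]
5. n4.hot = 22  [C₀.hot * 3 - 11]
6. n5.depth = 1  [terminal]
7. n6.cnt = 13  [C.hot - 9]
8. n7.cnt = 9  [9]
9. n8.depth = -9  [terminal]
10. n9.wid = 17  [terminal]
11. n10.wid = 27  [terminal]
12. n7.pre = 17  [A.cnt + 8]
13. n7.ok = true  [A.cnt > 8]
14. n11.val = false  [terminal]
15. n6.pre = 2  [A₁.pre + A₀.cnt - 28]
16. n6.ok = false  [A₁.ok and b.val]
17. n4.sig = true  [A.ok == false]
18. n3.sig = true  [C₀.hot > 10]
19. n0.cnt = true  [not C₀.sig]
20. n0.val = 5  [5]
21. n0.tag = -3  [-3]
22. n0.acc = 5  [5]

2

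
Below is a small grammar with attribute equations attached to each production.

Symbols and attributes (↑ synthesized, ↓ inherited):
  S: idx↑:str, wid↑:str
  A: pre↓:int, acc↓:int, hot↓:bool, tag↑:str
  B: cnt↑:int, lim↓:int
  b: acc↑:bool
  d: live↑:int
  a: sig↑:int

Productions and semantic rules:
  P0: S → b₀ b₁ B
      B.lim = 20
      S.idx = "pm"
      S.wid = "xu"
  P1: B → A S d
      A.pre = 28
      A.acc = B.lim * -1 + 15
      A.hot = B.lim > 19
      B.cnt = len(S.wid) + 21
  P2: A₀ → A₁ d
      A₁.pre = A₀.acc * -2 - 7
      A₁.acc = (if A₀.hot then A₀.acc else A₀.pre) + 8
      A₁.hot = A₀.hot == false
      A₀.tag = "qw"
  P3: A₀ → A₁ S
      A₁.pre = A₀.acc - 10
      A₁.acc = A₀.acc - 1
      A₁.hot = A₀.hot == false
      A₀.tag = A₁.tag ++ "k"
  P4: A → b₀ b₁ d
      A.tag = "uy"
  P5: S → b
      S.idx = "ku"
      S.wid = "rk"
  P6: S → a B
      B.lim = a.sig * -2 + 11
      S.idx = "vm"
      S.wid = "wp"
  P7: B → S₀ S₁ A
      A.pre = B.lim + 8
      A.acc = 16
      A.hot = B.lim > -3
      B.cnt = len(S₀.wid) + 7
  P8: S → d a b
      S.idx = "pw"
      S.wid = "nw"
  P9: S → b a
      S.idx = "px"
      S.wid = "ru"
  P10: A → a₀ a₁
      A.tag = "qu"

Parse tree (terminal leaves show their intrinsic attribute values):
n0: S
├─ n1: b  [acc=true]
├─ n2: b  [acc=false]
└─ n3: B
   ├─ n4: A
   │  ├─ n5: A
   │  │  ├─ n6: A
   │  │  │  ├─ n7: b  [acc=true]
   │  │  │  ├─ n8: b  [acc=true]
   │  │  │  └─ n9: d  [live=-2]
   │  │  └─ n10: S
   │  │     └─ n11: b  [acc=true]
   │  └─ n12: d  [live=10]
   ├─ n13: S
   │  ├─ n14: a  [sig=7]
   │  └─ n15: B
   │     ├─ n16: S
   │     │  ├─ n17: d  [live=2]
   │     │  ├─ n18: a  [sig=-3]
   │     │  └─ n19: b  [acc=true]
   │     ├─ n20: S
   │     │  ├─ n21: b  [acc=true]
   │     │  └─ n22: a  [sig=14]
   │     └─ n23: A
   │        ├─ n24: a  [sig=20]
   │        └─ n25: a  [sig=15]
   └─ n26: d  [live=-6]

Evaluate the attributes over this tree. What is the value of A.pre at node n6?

-7

1. n1.acc = true  [terminal]
2. n2.acc = false  [terminal]
3. n3.lim = 20  [20]
4. n4.pre = 28  [28]
5. n4.acc = -5  [B.lim * -1 + 15]
6. n4.hot = true  [B.lim > 19]
7. n5.pre = 3  [A₀.acc * -2 - 7]
8. n5.acc = 3  [(if A₀.hot then A₀.acc else A₀.pre) + 8]
9. n5.hot = false  [A₀.hot == false]
10. n6.pre = -7  [A₀.acc - 10]
11. n6.acc = 2  [A₀.acc - 1]
12. n6.hot = true  [A₀.hot == false]
13. n7.acc = true  [terminal]
14. n8.acc = true  [terminal]
15. n9.live = -2  [terminal]
16. n6.tag = "uy"  ["uy"]
17. n11.acc = true  [terminal]
18. n10.idx = "ku"  ["ku"]
19. n10.wid = "rk"  ["rk"]
20. n5.tag = "uyk"  [A₁.tag ++ "k"]
21. n12.live = 10  [terminal]
22. n4.tag = "qw"  ["qw"]
23. n14.sig = 7  [terminal]
24. n15.lim = -3  [a.sig * -2 + 11]
25. n17.live = 2  [terminal]
26. n18.sig = -3  [terminal]
27. n19.acc = true  [terminal]
28. n16.idx = "pw"  ["pw"]
29. n16.wid = "nw"  ["nw"]
30. n21.acc = true  [terminal]
31. n22.sig = 14  [terminal]
32. n20.idx = "px"  ["px"]
33. n20.wid = "ru"  ["ru"]
34. n23.pre = 5  [B.lim + 8]
35. n23.acc = 16  [16]
36. n23.hot = false  [B.lim > -3]
37. n24.sig = 20  [terminal]
38. n25.sig = 15  [terminal]
39. n23.tag = "qu"  ["qu"]
40. n15.cnt = 9  [len(S₀.wid) + 7]
41. n13.idx = "vm"  ["vm"]
42. n13.wid = "wp"  ["wp"]
43. n26.live = -6  [terminal]
44. n3.cnt = 23  [len(S.wid) + 21]
45. n0.idx = "pm"  ["pm"]
46. n0.wid = "xu"  ["xu"]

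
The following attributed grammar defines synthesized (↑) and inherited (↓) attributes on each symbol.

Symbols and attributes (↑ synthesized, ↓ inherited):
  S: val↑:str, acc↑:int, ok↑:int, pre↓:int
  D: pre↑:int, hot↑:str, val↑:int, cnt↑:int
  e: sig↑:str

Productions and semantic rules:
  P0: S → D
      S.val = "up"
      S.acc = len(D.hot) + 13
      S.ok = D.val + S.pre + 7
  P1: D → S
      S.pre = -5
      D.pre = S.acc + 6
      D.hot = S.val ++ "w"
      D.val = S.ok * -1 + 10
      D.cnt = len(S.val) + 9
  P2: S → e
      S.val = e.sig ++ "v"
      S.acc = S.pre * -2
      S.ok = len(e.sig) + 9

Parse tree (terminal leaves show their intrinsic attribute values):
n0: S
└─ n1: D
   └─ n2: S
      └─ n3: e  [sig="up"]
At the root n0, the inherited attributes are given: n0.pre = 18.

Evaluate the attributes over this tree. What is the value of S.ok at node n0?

1. n0.pre = 18  [given at root]
2. n2.pre = -5  [-5]
3. n3.sig = "up"  [terminal]
4. n2.val = "upv"  [e.sig ++ "v"]
5. n2.acc = 10  [S.pre * -2]
6. n2.ok = 11  [len(e.sig) + 9]
7. n1.pre = 16  [S.acc + 6]
8. n1.hot = "upvw"  [S.val ++ "w"]
9. n1.val = -1  [S.ok * -1 + 10]
10. n1.cnt = 12  [len(S.val) + 9]
11. n0.val = "up"  ["up"]
12. n0.acc = 17  [len(D.hot) + 13]
13. n0.ok = 24  [D.val + S.pre + 7]

24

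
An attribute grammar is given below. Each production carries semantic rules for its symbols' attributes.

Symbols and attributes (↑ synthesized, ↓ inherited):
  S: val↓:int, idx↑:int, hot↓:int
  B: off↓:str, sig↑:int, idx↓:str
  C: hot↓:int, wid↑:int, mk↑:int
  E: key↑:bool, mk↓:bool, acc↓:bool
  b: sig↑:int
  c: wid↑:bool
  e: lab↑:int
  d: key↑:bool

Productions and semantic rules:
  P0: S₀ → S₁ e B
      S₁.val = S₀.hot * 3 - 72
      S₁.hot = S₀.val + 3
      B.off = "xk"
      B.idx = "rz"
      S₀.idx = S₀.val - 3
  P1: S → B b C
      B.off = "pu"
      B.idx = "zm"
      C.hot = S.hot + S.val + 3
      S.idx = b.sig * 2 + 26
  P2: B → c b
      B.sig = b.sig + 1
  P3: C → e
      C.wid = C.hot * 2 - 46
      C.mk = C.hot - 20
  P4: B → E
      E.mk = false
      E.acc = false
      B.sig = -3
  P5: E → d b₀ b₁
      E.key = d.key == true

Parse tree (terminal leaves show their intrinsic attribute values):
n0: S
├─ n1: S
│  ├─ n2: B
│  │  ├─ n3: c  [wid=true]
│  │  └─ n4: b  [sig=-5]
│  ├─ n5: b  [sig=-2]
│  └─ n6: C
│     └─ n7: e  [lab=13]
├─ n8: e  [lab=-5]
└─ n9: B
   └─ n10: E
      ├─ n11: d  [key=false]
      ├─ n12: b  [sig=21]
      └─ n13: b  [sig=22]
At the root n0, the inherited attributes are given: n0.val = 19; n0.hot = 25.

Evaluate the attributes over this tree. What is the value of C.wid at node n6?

1. n0.val = 19  [given at root]
2. n0.hot = 25  [given at root]
3. n1.val = 3  [S₀.hot * 3 - 72]
4. n1.hot = 22  [S₀.val + 3]
5. n2.off = "pu"  ["pu"]
6. n2.idx = "zm"  ["zm"]
7. n3.wid = true  [terminal]
8. n4.sig = -5  [terminal]
9. n2.sig = -4  [b.sig + 1]
10. n5.sig = -2  [terminal]
11. n6.hot = 28  [S.hot + S.val + 3]
12. n7.lab = 13  [terminal]
13. n6.wid = 10  [C.hot * 2 - 46]
14. n6.mk = 8  [C.hot - 20]
15. n1.idx = 22  [b.sig * 2 + 26]
16. n8.lab = -5  [terminal]
17. n9.off = "xk"  ["xk"]
18. n9.idx = "rz"  ["rz"]
19. n10.mk = false  [false]
20. n10.acc = false  [false]
21. n11.key = false  [terminal]
22. n12.sig = 21  [terminal]
23. n13.sig = 22  [terminal]
24. n10.key = false  [d.key == true]
25. n9.sig = -3  [-3]
26. n0.idx = 16  [S₀.val - 3]

10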